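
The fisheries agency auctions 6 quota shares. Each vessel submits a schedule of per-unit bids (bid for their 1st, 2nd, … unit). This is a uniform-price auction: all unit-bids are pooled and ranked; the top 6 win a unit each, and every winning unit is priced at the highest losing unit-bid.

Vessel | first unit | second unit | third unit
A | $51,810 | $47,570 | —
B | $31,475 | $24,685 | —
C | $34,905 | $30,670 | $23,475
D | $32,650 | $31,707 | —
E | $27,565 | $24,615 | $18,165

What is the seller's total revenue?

Pooled unit-bids ranked (top 6): 51,810 (A-1), 47,570 (A-2), 34,905 (C-1), 32,650 (D-1), 31,707 (D-2), 31,475 (B-1)
Highest rejected unit-bid = $30,670.
Allocation: A 2, B 1, C 1, D 2. Every unit priced at $30,670.
Revenue = 6 × 30,670 = $184,020.

Total revenue: $184,020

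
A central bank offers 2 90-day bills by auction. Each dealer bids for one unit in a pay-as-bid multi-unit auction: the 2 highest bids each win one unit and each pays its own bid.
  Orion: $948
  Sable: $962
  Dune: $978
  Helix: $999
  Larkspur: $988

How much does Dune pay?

Dune pays $0

Sorting: 999 (Helix), 988 (Larkspur), 978 (Dune), 962 (Sable), …
Top 2: Helix, Larkspur.
Dune does not win → $0.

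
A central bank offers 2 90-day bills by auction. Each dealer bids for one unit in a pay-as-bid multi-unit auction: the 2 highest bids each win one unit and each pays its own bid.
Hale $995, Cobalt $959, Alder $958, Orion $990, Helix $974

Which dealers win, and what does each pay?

Ordering the bids: 995 (Hale), 990 (Orion), 974 (Helix), 959 (Cobalt), …
Winners (2 units): Hale, Orion.
Each winner pays its own bid: Hale $995, Orion $990.

Hale $995, Orion $990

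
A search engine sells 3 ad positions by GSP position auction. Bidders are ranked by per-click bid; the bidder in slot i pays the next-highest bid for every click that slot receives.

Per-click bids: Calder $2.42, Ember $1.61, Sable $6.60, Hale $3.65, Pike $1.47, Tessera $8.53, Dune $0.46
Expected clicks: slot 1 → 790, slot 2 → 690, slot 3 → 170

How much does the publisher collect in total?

Total revenue: $8143.90

Ranked by bid: $8.53 (Tessera) > $6.60 (Sable) > $3.65 (Hale) > $2.42 (Calder) > …
Slot 1: Tessera pays $6.60 × 790 = $5214.00
Slot 2: Sable pays $3.65 × 690 = $2518.50
Slot 3: Hale pays $2.42 × 170 = $411.40
Total = $8143.90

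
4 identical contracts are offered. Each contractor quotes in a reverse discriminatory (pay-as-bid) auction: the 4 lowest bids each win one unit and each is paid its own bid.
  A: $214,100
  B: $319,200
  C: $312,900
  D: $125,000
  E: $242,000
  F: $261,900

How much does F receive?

Bids ranked low→high: 125,000 (D), 214,100 (A), 242,000 (E), 261,900 (F), 312,900 (C), 319,200 (B)
The 4 lowest are D, A, E, F.
F wins → own bid $261,900.

F is paid $261,900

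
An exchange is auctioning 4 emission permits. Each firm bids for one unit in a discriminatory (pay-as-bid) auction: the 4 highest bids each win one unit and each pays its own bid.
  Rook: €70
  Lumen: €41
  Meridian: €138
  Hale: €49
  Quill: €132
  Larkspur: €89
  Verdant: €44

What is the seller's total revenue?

Total revenue: €429

Sorting: 138 (Meridian), 132 (Quill), 89 (Larkspur), 70 (Rook), 49 (Hale), 44 (Verdant), …
Top 4: Meridian, Quill, Larkspur, Rook.
Total revenue = 138 + 132 + 89 + 70 = €429.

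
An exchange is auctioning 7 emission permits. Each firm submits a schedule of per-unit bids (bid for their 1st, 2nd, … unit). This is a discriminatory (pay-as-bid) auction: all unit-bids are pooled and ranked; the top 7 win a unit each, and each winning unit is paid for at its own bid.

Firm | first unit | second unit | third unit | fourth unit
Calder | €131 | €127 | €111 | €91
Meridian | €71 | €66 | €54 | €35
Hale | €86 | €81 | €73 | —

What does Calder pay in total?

Merging the schedules and taking the best 7: 131 (Calder-1), 127 (Calder-2), 111 (Calder-3), 91 (Calder-4), 86 (Hale-1), 81 (Hale-2), 73 (Hale-3)
Next rejected bid: €71 (not a price — pay-as-bid).
Calder's winning unit-bids: 131 + 127 + 111 + 91 = €460.

Calder pays €460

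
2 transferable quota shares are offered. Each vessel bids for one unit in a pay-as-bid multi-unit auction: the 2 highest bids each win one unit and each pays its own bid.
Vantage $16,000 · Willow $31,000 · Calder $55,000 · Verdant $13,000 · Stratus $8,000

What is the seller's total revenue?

Bids ranked high→low: 55,000 (Calder), 31,000 (Willow), 16,000 (Vantage), 13,000 (Verdant), …
Top 2: Calder, Willow.
Total revenue = 55,000 + 31,000 = $86,000.

Total revenue: $86,000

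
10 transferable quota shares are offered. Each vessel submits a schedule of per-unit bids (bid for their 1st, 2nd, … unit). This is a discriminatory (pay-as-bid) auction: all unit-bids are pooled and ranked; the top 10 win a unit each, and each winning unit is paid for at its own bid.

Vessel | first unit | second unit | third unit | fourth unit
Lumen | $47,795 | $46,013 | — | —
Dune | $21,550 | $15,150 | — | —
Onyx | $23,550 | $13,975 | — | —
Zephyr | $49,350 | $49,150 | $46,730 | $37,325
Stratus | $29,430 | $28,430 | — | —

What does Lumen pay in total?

Lumen pays $93,808

All unit-bids, highest first — top 10: 49,350 (Zephyr-1), 49,150 (Zephyr-2), 47,795 (Lumen-1), 46,730 (Zephyr-3), 46,013 (Lumen-2), 37,325 (Zephyr-4), 29,430 (Stratus-1), 28,430 (Stratus-2), 23,550 (Onyx-1), 21,550 (Dune-1)
Next rejected bid: $15,150 (not a price — pay-as-bid).
Lumen's winning unit-bids: 47,795 + 46,013 = $93,808.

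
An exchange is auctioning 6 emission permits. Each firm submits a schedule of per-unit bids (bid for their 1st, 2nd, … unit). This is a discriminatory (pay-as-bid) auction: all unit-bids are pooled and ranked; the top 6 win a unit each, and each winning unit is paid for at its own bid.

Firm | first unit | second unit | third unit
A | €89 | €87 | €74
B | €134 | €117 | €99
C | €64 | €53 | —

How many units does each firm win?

A 3, B 3

Pooled unit-bids ranked (top 6): 134 (B-1), 117 (B-2), 99 (B-3), 89 (A-1), 87 (A-2), 74 (A-3)
Next rejected bid: €64 (not a price — pay-as-bid).
Allocation: A 3, B 3.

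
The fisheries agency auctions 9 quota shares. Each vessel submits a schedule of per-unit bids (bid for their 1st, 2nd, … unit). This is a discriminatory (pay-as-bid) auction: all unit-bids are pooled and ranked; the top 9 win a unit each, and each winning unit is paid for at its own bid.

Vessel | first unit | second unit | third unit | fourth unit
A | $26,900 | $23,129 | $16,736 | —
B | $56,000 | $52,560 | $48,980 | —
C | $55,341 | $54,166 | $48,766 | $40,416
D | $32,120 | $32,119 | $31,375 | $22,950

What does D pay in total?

D pays $64,239

All unit-bids, highest first — top 9: 56,000 (B-1), 55,341 (C-1), 54,166 (C-2), 52,560 (B-2), 48,980 (B-3), 48,766 (C-3), 40,416 (C-4), 32,120 (D-1), 32,119 (D-2)
Next rejected bid: $31,375 (not a price — pay-as-bid).
D's winning unit-bids: 32,120 + 32,119 = $64,239.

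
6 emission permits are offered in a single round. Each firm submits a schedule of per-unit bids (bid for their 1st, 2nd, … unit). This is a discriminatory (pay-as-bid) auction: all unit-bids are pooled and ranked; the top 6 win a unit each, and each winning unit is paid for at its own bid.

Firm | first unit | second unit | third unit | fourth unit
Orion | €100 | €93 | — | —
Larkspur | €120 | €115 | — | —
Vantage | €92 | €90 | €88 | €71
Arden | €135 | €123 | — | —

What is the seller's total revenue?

Total revenue: €686

Pooled unit-bids ranked (top 6): 135 (Arden-1), 123 (Arden-2), 120 (Larkspur-1), 115 (Larkspur-2), 100 (Orion-1), 93 (Orion-2)
Next rejected bid: €92 (not a price — pay-as-bid).
Each winning unit pays its own bid.
Revenue = 135 + 123 + 120 + 115 + 100 + 93 = €686.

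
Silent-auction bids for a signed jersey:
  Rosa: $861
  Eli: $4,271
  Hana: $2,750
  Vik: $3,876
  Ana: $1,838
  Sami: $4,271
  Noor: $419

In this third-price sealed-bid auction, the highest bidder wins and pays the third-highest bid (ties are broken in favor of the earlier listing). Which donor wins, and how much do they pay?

Bids in order: 4,271 (Eli) > 4,271 (Sami) > 3,876 (Vik) > 2,750 (Hana) > 1,838 (Ana) > 861 (Rosa) > …
Eli and Sami tie at $4,271; tie-break gives it to Eli.
Eli wins; payment is bid #3 in the ranking = $3,876.

Eli pays $3,876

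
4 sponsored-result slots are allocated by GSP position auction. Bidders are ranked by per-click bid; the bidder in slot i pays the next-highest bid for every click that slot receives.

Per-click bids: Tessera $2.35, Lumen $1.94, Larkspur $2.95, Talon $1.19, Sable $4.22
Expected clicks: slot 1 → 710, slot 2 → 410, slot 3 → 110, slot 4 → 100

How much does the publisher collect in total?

Total revenue: $3390.40

Sorting advertisers: $4.22 (Sable) > $2.95 (Larkspur) > $2.35 (Tessera) > $1.94 (Lumen) > $1.19 (Talon)
Slot 1: Sable pays $2.95 × 710 = $2094.50
Slot 2: Larkspur pays $2.35 × 410 = $963.50
Slot 3: Tessera pays $1.94 × 110 = $213.40
Slot 4: Lumen pays $1.19 × 100 = $119.00
Total = $3390.40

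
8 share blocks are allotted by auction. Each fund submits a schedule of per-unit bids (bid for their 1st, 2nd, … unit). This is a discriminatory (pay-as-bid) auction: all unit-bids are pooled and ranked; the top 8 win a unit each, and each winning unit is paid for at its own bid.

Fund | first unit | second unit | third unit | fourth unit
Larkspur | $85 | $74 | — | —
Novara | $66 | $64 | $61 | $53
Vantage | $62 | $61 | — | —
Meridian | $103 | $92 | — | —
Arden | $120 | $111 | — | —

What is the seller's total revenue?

Total revenue: $715

Pooled unit-bids ranked (top 8): 120 (Arden-1), 111 (Arden-2), 103 (Meridian-1), 92 (Meridian-2), 85 (Larkspur-1), 74 (Larkspur-2), 66 (Novara-1), 64 (Novara-2)
Next rejected bid: $62 (not a price — pay-as-bid).
Each winning unit pays its own bid.
Revenue = 120 + 111 + 103 + 92 + 85 + 74 + 66 + 64 = $715.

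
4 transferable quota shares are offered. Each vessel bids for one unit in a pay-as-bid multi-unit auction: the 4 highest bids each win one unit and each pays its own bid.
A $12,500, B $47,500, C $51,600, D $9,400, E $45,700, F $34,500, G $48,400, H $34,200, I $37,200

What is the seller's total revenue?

Sorting: 51,600 (C), 48,400 (G), 47,500 (B), 45,700 (E), 37,200 (I), 34,500 (F), …
Top 4: C, G, B, E.
Total revenue = 51,600 + 48,400 + 47,500 + 45,700 = $193,200.

Total revenue: $193,200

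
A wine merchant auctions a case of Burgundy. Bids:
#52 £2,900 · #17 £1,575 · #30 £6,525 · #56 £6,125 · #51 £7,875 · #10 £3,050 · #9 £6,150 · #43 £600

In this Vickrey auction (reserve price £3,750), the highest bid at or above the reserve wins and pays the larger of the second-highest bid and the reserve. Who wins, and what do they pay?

Sorting bids: 7,875 (#51) > 6,525 (#30) > 6,150 (#9) > 6,125 (#56) > 3,050 (#10) > 2,900 (#52) > …
#51 has the top bid at or above the reserve (£7,875).
Second-highest bid £6,525 exceeds the reserve £3,750 → payment £6,525.

#51 pays £6,525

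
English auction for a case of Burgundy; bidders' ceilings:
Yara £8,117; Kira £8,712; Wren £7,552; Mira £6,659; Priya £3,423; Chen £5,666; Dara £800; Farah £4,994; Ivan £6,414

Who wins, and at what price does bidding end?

Sorting limits: 8,712 (Kira) > 8,117 (Yara) > 7,552 (Wren) > 6,659 (Mira) > 6,414 (Ivan) > 5,666 (Chen) > …
Bidding ends when Yara exits at £8,117; Kira takes it.

Kira wins at £8,117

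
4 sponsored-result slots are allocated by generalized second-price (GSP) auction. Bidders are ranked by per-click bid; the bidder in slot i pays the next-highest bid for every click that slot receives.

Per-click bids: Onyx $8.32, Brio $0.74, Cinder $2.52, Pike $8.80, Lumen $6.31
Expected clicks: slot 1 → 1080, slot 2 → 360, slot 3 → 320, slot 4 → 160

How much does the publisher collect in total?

Per-click bids in order: $8.80 (Pike) > $8.32 (Onyx) > $6.31 (Lumen) > $2.52 (Cinder) > $0.74 (Brio)
Slot 1: Pike pays $8.32 × 1080 = $8985.60
Slot 2: Onyx pays $6.31 × 360 = $2271.60
Slot 3: Lumen pays $2.52 × 320 = $806.40
Slot 4: Cinder pays $0.74 × 160 = $118.40
Total = $12182.00

Total revenue: $12182.00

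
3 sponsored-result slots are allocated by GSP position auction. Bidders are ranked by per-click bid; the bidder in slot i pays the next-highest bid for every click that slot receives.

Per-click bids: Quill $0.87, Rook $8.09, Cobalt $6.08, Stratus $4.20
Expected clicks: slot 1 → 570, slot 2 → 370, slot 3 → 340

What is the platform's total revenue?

Total revenue: $5315.40

Per-click bids in order: $8.09 (Rook) > $6.08 (Cobalt) > $4.20 (Stratus) > $0.87 (Quill)
Slot 1: Rook pays $6.08 × 570 = $3465.60
Slot 2: Cobalt pays $4.20 × 370 = $1554.00
Slot 3: Stratus pays $0.87 × 340 = $295.80
Total = $5315.40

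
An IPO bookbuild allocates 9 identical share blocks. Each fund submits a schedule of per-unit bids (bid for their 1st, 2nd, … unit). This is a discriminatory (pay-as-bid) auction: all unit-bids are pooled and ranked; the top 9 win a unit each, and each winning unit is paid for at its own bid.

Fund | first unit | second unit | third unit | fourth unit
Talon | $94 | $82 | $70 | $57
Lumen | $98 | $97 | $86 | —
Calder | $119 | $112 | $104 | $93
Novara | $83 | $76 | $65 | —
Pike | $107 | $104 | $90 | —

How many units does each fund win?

Calder 4, Lumen 2, Pike 2, Talon 1

Merging the schedules and taking the best 9: 119 (Calder-1), 112 (Calder-2), 107 (Pike-1), 104 (Calder-3), 104 (Pike-2), 98 (Lumen-1), 97 (Lumen-2), 94 (Talon-1), 93 (Calder-4)
Next rejected bid: $90 (not a price — pay-as-bid).
Allocation: Calder 4, Lumen 2, Pike 2, Talon 1.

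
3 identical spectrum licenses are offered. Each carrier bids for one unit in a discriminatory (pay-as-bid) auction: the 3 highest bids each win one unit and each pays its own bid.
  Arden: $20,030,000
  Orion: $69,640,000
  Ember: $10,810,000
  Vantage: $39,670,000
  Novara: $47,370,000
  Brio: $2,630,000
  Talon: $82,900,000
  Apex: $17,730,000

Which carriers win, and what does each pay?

Ordering the bids: 82,900,000 (Talon), 69,640,000 (Orion), 47,370,000 (Novara), 39,670,000 (Vantage), 20,030,000 (Arden), …
Winners (3 units): Talon, Orion, Novara.
Each winner pays its own bid: Talon $82,900,000, Orion $69,640,000, Novara $47,370,000.

Talon $82,900,000, Orion $69,640,000, Novara $47,370,000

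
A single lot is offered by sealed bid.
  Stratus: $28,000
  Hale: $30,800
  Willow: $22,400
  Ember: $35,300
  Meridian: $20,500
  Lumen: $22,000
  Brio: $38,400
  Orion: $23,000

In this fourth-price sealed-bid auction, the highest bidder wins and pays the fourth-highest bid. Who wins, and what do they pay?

Brio pays $28,000

Sorting bids: 38,400 (Brio) > 35,300 (Ember) > 30,800 (Hale) > 28,000 (Stratus) > 23,000 (Orion) > 22,400 (Willow) > …
Brio is highest; pays the fourth-highest bid, $28,000.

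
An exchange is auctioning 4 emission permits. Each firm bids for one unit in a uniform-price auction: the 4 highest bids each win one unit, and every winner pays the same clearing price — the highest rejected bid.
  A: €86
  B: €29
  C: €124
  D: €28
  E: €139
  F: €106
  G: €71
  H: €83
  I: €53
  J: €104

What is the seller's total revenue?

Bids ranked high→low: 139 (E), 124 (C), 106 (F), 104 (J), 86 (A), 83 (H), …
Top 4: E, C, F, J.
Highest unsuccessful bid: €86 → clearing price.
Total revenue = 4 × €86 = €344.

Total revenue: €344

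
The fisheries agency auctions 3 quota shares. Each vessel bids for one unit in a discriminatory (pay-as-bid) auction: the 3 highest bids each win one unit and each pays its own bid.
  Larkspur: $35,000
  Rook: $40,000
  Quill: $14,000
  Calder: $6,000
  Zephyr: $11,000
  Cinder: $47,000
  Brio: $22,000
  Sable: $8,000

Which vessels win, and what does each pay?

Cinder $47,000, Rook $40,000, Larkspur $35,000

Bids ranked high→low: 47,000 (Cinder), 40,000 (Rook), 35,000 (Larkspur), 22,000 (Brio), 14,000 (Quill), …
The 3 highest are Cinder, Rook, Larkspur.
Each winner pays its own bid: Cinder $47,000, Rook $40,000, Larkspur $35,000.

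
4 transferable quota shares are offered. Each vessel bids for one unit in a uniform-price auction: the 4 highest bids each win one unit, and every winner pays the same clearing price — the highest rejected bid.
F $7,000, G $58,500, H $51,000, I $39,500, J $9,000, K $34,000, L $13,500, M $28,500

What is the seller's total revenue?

Sorting: 58,500 (G), 51,000 (H), 39,500 (I), 34,000 (K), 28,500 (M), 13,500 (L), …
The 4 highest are G, H, I, K.
First losing bid is M's $28,500, which sets the uniform price.
Total revenue = 4 × $28,500 = $114,000.

Total revenue: $114,000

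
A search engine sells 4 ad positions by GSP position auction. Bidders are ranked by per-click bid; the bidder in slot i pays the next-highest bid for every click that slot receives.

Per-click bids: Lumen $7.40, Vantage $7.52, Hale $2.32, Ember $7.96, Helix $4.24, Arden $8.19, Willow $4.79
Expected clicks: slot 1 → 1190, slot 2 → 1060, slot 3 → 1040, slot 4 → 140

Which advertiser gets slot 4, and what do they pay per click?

Per-click bids in order: $8.19 (Arden) > $7.96 (Ember) > $7.52 (Vantage) > $7.40 (Lumen) > $4.79 (Willow) > …
Slot 4 goes to the fourth-ranked bidder, Lumen, who pays the next bid down: $4.79/click.

Lumen; $4.79 per click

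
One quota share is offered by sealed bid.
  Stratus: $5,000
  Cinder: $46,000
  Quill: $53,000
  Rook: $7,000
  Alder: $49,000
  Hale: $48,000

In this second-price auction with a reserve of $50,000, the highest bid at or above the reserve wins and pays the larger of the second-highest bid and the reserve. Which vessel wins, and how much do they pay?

Second-price auction with a reserve of $50,000: the highest bid at or above the reserve wins and pays the larger of the second-highest bid and the reserve.
Bids in order: 53,000 (Quill) > 49,000 (Alder) > 48,000 (Hale) > 46,000 (Cinder) > 7,000 (Rook) > 5,000 (Stratus)
Highest eligible bid: Quill at $53,000.
Second-highest bid $49,000 is below the reserve $50,000, so the reserve binds → payment $50,000.

Quill pays $50,000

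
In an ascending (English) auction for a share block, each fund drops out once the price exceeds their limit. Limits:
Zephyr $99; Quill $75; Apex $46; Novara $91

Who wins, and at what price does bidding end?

Limits ranked: 99 (Zephyr) > 91 (Novara) > 75 (Quill) > 46 (Apex)
Once the price passes $91, only Zephyr is left; the hammer falls at Novara's limit of $91.

Zephyr wins at $91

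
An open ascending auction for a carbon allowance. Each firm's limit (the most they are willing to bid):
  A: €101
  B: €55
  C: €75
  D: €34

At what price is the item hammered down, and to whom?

Limits in order: 101 (A) > 75 (C) > 55 (B) > 34 (D)
C is the last rival to drop out, at €75; A remains and wins at that price.

A wins at €75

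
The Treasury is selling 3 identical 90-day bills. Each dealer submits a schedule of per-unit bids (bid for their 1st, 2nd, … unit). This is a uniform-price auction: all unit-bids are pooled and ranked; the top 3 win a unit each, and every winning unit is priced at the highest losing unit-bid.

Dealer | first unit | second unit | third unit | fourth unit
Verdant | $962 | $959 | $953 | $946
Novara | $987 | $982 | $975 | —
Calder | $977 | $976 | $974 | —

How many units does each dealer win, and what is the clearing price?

Calder 1, Novara 2; clearing price $976

All unit-bids, highest first — top 3: 987 (Novara-1), 982 (Novara-2), 977 (Calder-1)
The (k+1)-th unit-bid is $976.
Allocation: Calder 1, Novara 2.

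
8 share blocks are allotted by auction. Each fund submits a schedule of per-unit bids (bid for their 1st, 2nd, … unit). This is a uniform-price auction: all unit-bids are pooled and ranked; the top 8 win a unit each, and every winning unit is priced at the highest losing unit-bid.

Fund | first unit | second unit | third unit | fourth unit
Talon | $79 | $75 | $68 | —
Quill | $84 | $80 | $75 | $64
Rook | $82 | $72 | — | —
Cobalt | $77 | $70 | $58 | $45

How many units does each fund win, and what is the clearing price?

Cobalt 1, Quill 3, Rook 2, Talon 2; clearing price $70

Merging the schedules and taking the best 8: 84 (Quill-1), 82 (Rook-1), 80 (Quill-2), 79 (Talon-1), 77 (Cobalt-1), 75 (Talon-2), 75 (Quill-3), 72 (Rook-2)
Highest rejected unit-bid = $70.
Allocation: Cobalt 1, Quill 3, Rook 2, Talon 2.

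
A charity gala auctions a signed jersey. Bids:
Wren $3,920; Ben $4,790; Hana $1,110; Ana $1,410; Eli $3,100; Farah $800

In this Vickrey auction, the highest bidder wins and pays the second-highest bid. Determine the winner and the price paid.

Rule: the highest bidder wins and pays the second-highest bid.
Bids in order: 4,790 (Ben) > 3,920 (Wren) > 3,100 (Eli) > 1,410 (Ana) > 1,110 (Hana) > 800 (Farah)
Ben wins with the highest bid; price is set by the runner-up at $3,920.

Ben pays $3,920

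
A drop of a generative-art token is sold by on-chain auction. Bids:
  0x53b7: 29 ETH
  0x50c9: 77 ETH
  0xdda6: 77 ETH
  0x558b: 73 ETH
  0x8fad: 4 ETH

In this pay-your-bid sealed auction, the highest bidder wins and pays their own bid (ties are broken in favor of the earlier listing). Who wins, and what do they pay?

0x50c9 pays 77 ETH

Bids ranked: 77 (0x50c9) > 77 (0xdda6) > 73 (0x558b) > 29 (0x53b7) > 4 (0x8fad)
0x50c9 and 0xdda6 tie at 77 ETH; tie-break gives it to 0x50c9.
0x50c9 is highest → pays own bid, 77 ETH.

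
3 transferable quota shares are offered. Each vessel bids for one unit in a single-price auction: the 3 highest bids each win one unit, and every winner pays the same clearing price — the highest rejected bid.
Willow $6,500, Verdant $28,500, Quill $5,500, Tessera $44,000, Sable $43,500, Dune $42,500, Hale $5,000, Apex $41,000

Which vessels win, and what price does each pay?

Tessera, Sable, Dune; each pays $41,000

Bids ranked high→low: 44,000 (Tessera), 43,500 (Sable), 42,500 (Dune), 41,000 (Apex), 28,500 (Verdant), …
Top 3: Tessera, Sable, Dune.
Highest unsuccessful bid: $41,000 → clearing price.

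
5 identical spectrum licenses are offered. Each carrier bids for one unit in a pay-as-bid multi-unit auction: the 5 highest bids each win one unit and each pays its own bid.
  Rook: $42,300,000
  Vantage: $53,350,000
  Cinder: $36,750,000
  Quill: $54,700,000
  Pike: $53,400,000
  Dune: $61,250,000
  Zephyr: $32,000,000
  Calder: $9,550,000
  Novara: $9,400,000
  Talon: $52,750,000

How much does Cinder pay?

Cinder pays $0

Sorting: 61,250,000 (Dune), 54,700,000 (Quill), 53,400,000 (Pike), 53,350,000 (Vantage), 52,750,000 (Talon), 42,300,000 (Rook), 36,750,000 (Cinder), …
Winners (5 units): Dune, Quill, Pike, Vantage, Talon.
Cinder does not win → $0.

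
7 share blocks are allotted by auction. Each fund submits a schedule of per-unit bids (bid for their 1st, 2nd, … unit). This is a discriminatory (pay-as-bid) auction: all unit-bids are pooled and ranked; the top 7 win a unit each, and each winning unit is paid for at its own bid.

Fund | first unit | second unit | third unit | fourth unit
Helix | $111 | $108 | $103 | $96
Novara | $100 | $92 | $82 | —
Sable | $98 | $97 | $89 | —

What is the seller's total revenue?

Total revenue: $713

Pooled unit-bids ranked (top 7): 111 (Helix-1), 108 (Helix-2), 103 (Helix-3), 100 (Novara-1), 98 (Sable-1), 97 (Sable-2), 96 (Helix-4)
Next rejected bid: $92 (not a price — pay-as-bid).
Each winning unit pays its own bid.
Revenue = 111 + 108 + 103 + 100 + 98 + 97 + 96 = $713.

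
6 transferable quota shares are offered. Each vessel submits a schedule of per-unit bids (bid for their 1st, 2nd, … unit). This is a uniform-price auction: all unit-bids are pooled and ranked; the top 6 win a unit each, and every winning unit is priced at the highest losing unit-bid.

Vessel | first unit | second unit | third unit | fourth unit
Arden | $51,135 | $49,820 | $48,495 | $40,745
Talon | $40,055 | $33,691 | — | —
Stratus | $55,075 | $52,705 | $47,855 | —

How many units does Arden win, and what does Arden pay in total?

All unit-bids, highest first — top 6: 55,075 (Stratus-1), 52,705 (Stratus-2), 51,135 (Arden-1), 49,820 (Arden-2), 48,495 (Arden-3), 47,855 (Stratus-3)
Highest rejected unit-bid = $40,745.
Arden wins 3 unit(s) at $40,745 each.

Arden: 3 units, pays $122,235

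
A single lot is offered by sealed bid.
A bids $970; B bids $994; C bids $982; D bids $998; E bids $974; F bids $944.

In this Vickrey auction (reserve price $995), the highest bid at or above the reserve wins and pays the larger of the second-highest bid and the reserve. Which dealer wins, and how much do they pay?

D pays $995

Bids ranked: 998 (D) > 994 (B) > 982 (C) > 974 (E) > 970 (A) > 944 (F)
D has the top bid at or above the reserve ($998).
Second-highest bid $994 is below the reserve $995, so the reserve binds → payment $995.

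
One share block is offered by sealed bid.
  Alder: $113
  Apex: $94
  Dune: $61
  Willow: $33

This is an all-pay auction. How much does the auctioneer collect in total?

Total revenue: $301

All-pay auction: the highest bidder wins the item, but every bidder pays their own bid.
Bids in order: 113 (Alder) > 94 (Apex) > 61 (Dune) > 33 (Willow)
Every bidder forfeits their bid regardless of winning.
Revenue = 113 + 94 + 61 + 33 = $301.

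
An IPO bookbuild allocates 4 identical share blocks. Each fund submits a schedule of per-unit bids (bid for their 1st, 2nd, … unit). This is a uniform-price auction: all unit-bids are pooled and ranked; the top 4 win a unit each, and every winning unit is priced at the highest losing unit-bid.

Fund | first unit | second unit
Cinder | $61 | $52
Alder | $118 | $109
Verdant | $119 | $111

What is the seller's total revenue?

Total revenue: $244

All unit-bids, highest first — top 4: 119 (Verdant-1), 118 (Alder-1), 111 (Verdant-2), 109 (Alder-2)
The (k+1)-th unit-bid is $61.
Allocation: Alder 2, Verdant 2. Every unit priced at $61.
Revenue = 4 × 61 = $244.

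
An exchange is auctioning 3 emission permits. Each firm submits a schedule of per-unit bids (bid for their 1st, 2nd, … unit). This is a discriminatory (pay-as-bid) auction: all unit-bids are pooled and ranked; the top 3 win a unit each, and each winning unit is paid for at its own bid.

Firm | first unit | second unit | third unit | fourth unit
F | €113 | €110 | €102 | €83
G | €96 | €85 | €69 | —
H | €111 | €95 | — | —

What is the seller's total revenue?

Pooled unit-bids ranked (top 3): 113 (F-1), 111 (H-1), 110 (F-2)
Next rejected bid: €102 (not a price — pay-as-bid).
Each winning unit pays its own bid.
Revenue = 113 + 111 + 110 = €334.

Total revenue: €334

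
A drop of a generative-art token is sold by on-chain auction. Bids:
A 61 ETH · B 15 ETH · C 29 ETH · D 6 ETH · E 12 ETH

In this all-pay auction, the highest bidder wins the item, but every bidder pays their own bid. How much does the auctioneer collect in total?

Total revenue: 123 ETH

Bids in order: 61 (A) > 29 (C) > 15 (B) > 12 (E) > 6 (D)
Every bidder forfeits their bid regardless of winning.
Revenue = 61 + 15 + 29 + 6 + 12 = 123 ETH.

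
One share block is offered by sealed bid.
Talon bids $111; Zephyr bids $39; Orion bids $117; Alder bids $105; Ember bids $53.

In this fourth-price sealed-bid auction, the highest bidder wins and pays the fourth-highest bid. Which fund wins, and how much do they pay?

Sorting bids: 117 (Orion) > 111 (Talon) > 105 (Alder) > 53 (Ember) > 39 (Zephyr)
Orion is highest; pays the fourth-highest bid, $53.

Orion pays $53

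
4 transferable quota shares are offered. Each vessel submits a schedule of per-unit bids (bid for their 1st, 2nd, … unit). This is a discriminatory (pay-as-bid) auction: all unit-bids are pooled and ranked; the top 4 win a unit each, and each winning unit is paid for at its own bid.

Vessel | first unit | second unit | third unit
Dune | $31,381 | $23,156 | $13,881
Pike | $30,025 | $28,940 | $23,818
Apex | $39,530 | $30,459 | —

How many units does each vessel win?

Apex 2, Dune 1, Pike 1

All unit-bids, highest first — top 4: 39,530 (Apex-1), 31,381 (Dune-1), 30,459 (Apex-2), 30,025 (Pike-1)
Next rejected bid: $28,940 (not a price — pay-as-bid).
Allocation: Apex 2, Dune 1, Pike 1.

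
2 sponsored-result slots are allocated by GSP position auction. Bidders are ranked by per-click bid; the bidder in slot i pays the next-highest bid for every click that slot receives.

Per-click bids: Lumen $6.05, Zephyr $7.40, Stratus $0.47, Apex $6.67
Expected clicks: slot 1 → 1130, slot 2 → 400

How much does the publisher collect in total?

Sorting advertisers: $7.40 (Zephyr) > $6.67 (Apex) > $6.05 (Lumen) > …
Slot 1: Zephyr pays $6.67 × 1130 = $7537.10
Slot 2: Apex pays $6.05 × 400 = $2420.00
Total = $9957.10

Total revenue: $9957.10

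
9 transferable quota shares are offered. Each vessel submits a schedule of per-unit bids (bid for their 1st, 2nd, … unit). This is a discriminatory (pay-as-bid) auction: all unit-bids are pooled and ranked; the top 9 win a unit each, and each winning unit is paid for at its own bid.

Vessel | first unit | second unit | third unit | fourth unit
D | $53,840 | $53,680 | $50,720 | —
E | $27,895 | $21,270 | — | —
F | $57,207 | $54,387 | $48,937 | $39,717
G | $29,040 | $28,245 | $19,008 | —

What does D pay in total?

All unit-bids, highest first — top 9: 57,207 (F-1), 54,387 (F-2), 53,840 (D-1), 53,680 (D-2), 50,720 (D-3), 48,937 (F-3), 39,717 (F-4), 29,040 (G-1), 28,245 (G-2)
Next rejected bid: $27,895 (not a price — pay-as-bid).
D's winning unit-bids: 53,840 + 53,680 + 50,720 = $158,240.

D pays $158,240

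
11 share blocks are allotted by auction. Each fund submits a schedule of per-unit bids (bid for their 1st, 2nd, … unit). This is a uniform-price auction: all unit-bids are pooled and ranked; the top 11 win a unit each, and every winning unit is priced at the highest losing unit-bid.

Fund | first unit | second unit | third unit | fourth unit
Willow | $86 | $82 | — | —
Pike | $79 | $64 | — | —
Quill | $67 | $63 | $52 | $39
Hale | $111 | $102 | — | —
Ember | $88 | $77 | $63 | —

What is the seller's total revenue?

Total revenue: $572

Pooled unit-bids ranked (top 11): 111 (Hale-1), 102 (Hale-2), 88 (Ember-1), 86 (Willow-1), 82 (Willow-2), 79 (Pike-1), 77 (Ember-2), 67 (Quill-1), 64 (Pike-2), 63 (Quill-2), 63 (Ember-3)
First bid not allocated: $52.
Allocation: Ember 3, Hale 2, Pike 2, Quill 2, Willow 2. Every unit priced at $52.
Revenue = 11 × 52 = $572.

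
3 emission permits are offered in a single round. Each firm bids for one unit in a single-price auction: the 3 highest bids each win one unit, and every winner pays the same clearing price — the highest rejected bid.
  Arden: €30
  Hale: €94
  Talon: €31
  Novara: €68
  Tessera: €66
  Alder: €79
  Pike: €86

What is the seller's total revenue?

Total revenue: €204

Sorting: 94 (Hale), 86 (Pike), 79 (Alder), 68 (Novara), 66 (Tessera), …
The 3 highest are Hale, Pike, Alder.
First losing bid is Novara's €68, which sets the uniform price.
Total revenue = 3 × €68 = €204.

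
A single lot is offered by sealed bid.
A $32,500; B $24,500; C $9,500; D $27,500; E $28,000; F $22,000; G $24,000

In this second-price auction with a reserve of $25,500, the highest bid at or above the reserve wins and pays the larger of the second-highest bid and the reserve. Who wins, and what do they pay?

Sorting bids: 32,500 (A) > 28,000 (E) > 27,500 (D) > 24,500 (B) > 24,000 (G) > 22,000 (F) > …
Highest eligible bid: A at $32,500.
Second-highest bid $28,000 exceeds the reserve $25,500 → payment $28,000.

A pays $28,000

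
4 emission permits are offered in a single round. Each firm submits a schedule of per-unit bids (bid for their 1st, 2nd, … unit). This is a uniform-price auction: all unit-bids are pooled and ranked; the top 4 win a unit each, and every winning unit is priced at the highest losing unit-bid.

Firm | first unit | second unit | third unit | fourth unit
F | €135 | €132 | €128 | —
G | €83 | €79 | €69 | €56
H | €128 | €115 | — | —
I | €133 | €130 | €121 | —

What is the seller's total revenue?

Pooled unit-bids ranked (top 4): 135 (F-1), 133 (I-1), 132 (F-2), 130 (I-2)
Highest rejected unit-bid = €128.
Allocation: F 2, I 2. Every unit priced at €128.
Revenue = 4 × 128 = €512.

Total revenue: €512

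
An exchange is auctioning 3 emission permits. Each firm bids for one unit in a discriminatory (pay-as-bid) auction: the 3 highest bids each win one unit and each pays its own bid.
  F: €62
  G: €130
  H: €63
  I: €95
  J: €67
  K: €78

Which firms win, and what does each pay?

Ordering the bids: 130 (G), 95 (I), 78 (K), 67 (J), 63 (H), …
Winners (3 units): G, I, K.
Each winner pays its own bid: G €130, I €95, K €78.

G €130, I €95, K €78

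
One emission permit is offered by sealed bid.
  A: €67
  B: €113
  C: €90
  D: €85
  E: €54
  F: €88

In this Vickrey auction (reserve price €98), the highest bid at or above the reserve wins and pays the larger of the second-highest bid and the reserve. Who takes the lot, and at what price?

Bids ranked: 113 (B) > 90 (C) > 88 (F) > 85 (D) > 67 (A) > 54 (E)
Highest eligible bid: B at €113.
Second-highest bid €90 is below the reserve €98, so the reserve binds → payment €98.

B pays €98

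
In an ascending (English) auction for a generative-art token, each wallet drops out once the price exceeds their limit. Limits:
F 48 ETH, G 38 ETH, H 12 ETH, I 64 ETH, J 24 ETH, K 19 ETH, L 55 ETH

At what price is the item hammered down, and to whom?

Sorting limits: 64 (I) > 55 (L) > 48 (F) > 38 (G) > 24 (J) > 19 (K) > …
Once the price passes 55 ETH, only I is left; the hammer falls at L's limit of 55 ETH.

I wins at 55 ETH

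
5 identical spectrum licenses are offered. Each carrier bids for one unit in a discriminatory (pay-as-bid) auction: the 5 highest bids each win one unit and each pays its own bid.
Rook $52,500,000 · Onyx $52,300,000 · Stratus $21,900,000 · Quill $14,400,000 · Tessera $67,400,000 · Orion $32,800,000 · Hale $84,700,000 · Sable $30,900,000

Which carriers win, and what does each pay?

Hale $84,700,000, Tessera $67,400,000, Rook $52,500,000, Onyx $52,300,000, Orion $32,800,000

Bids ranked high→low: 84,700,000 (Hale), 67,400,000 (Tessera), 52,500,000 (Rook), 52,300,000 (Onyx), 32,800,000 (Orion), 30,900,000 (Sable), 21,900,000 (Stratus), …
The 5 highest are Hale, Tessera, Rook, Onyx, Orion.
Each winner pays its own bid: Hale $84,700,000, Tessera $67,400,000, Rook $52,500,000, Onyx $52,300,000, Orion $32,800,000.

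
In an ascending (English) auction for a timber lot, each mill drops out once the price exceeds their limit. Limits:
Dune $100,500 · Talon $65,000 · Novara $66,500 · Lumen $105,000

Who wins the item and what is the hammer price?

Lumen wins at $100,500

Limits ranked: 105,000 (Lumen) > 100,500 (Dune) > 66,500 (Novara) > 65,000 (Talon)
Dune is the last rival to drop out, at $100,500; Lumen remains and wins at that price.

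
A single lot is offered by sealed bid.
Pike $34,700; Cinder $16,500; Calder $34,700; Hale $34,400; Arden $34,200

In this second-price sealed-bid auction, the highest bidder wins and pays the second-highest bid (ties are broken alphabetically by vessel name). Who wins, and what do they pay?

Calder pays $34,700

Second-price sealed-bid auction: the highest bidder wins and pays the second-highest bid.
Sorting bids: 34,700 (Calder) > 34,700 (Pike) > 34,400 (Hale) > 34,200 (Arden) > 16,500 (Cinder)
Tie at $34,700 → Calder wins by tie-break.
Calder is highest; pays the second-highest bid, $34,700.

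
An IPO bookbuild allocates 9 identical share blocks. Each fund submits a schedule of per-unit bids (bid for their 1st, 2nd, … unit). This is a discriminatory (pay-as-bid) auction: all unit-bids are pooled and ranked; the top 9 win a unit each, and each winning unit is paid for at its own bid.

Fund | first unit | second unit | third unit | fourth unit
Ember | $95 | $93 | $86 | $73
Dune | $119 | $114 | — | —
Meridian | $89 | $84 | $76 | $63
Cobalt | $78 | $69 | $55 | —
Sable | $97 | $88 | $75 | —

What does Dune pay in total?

Pooled unit-bids ranked (top 9): 119 (Dune-1), 114 (Dune-2), 97 (Sable-1), 95 (Ember-1), 93 (Ember-2), 89 (Meridian-1), 88 (Sable-2), 86 (Ember-3), 84 (Meridian-2)
Next rejected bid: $78 (not a price — pay-as-bid).
Dune's winning unit-bids: 119 + 114 = $233.

Dune pays $233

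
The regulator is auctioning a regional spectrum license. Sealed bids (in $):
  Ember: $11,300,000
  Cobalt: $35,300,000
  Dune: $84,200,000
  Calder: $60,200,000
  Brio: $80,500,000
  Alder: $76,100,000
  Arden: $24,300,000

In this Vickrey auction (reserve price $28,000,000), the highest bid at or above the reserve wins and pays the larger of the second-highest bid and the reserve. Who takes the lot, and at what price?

Dune pays $80,500,000

Rule: the highest bid at or above the reserve wins and pays the larger of the second-highest bid and the reserve.
Bids in order: 84,200,000 (Dune) > 80,500,000 (Brio) > 76,100,000 (Alder) > 60,200,000 (Calder) > 35,300,000 (Cobalt) > 24,300,000 (Arden) > …
Highest eligible bid: Dune at $84,200,000.
max(second-highest $80,500,000, reserve $28,000,000) = $80,500,000; the reserve does not bind.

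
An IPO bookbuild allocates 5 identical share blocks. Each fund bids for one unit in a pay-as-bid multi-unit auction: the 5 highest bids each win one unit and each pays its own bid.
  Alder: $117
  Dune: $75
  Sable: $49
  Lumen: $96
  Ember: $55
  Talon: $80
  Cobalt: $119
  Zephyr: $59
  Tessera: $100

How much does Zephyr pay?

Bids ranked high→low: 119 (Cobalt), 117 (Alder), 100 (Tessera), 96 (Lumen), 80 (Talon), 75 (Dune), 59 (Zephyr), …
The 5 highest are Cobalt, Alder, Tessera, Lumen, Talon.
Zephyr does not win → $0.

Zephyr pays $0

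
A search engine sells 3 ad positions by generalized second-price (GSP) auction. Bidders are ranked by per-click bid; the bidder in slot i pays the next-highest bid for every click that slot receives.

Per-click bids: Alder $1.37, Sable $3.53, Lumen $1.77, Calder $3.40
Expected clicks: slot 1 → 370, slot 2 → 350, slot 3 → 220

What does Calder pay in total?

Ranked by bid: $3.53 (Sable) > $3.40 (Calder) > $1.77 (Lumen) > $1.37 (Alder)
Calder holds slot 2 → pays next bid $1.77 × 350 clicks = $619.50.

Calder pays $619.50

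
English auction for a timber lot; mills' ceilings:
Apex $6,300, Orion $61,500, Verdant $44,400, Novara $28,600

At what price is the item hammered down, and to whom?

Sorting limits: 61,500 (Orion) > 44,400 (Verdant) > 28,600 (Novara) > 6,300 (Apex)
Bidding ends when Verdant exits at $44,400; Orion takes it.

Orion wins at $44,400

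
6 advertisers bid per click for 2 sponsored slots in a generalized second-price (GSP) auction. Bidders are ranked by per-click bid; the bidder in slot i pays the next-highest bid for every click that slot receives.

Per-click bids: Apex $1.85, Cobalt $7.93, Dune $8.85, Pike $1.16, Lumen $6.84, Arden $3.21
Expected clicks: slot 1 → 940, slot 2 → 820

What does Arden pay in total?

Arden pays $0.00

Per-click bids in order: $8.85 (Dune) > $7.93 (Cobalt) > $6.84 (Lumen) > …
Arden ranks below slot 2 → no slot, pays nothing.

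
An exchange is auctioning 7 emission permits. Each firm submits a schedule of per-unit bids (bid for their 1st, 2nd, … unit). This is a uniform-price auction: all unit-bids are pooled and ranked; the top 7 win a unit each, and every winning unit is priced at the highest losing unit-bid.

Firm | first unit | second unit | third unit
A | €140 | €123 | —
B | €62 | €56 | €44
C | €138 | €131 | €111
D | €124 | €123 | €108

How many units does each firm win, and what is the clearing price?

A 2, C 3, D 2; clearing price €108

Merging the schedules and taking the best 7: 140 (A-1), 138 (C-1), 131 (C-2), 124 (D-1), 123 (A-2), 123 (D-2), 111 (C-3)
The (k+1)-th unit-bid is €108.
Allocation: A 2, C 3, D 2.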